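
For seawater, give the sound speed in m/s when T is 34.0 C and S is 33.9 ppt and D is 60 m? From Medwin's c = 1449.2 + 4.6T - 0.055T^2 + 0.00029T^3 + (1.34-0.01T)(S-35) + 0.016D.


c = 1449.2 + 4.6*34.0 - 0.055*34.0^2 + 0.00029*34.0^3 + (1.34 - 0.01*34.0)*(33.9 - 35) + 0.016*60 = 1553.28

1553.28 m/s


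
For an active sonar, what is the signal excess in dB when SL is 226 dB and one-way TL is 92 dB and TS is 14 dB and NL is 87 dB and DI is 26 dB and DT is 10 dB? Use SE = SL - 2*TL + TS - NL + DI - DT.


SE = SL - 2*TL + TS - NL + DI - DT = 226 - 2*92 + (14) - 87 + 26 - 10 = -15

-15 dB


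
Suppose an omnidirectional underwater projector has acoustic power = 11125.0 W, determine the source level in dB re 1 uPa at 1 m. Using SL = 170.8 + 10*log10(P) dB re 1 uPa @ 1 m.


211.26 dB


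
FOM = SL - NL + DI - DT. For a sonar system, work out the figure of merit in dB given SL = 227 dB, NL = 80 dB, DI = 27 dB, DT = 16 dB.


158 dB


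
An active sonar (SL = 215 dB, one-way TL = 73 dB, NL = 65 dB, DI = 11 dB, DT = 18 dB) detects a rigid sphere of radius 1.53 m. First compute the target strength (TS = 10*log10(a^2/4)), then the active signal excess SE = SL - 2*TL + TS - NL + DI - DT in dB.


Step 1: TS = 10*log10(1.53^2/4) = -2.33 dB
Step 2: SE = SL - 2*TL + TS - NL + DI - DT = 215 - 2*73 + (-2.33) - 65 + 11 - 18 = -5.33

-5.33 dB


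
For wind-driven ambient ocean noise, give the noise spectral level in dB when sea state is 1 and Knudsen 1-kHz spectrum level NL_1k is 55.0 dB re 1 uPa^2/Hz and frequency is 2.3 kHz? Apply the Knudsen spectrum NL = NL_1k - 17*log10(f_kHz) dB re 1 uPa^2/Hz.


48.85 dB


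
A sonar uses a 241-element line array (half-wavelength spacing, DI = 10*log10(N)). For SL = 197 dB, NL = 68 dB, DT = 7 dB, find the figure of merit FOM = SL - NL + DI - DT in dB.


Step 1: DI = 10*log10(241) = 23.82 dB
Step 2: FOM = SL - NL + DI - DT = 197 - 68 + 23.82 - 7 = 145.82

145.82 dB


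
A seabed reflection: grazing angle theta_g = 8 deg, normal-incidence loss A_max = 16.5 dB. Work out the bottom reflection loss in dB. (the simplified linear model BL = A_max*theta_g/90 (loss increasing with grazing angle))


BL = A_max * theta_g / 90 = 16.5 * 8 / 90 = 1.47

1.47 dB


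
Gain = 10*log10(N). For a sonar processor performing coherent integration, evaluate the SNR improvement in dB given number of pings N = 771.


Gain = 10*log10(771) = 28.87

28.87 dB


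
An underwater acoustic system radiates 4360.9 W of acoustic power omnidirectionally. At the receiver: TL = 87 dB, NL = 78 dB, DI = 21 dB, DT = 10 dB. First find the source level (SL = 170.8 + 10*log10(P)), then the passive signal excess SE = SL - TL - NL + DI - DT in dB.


Step 1: SL = 170.8 + 10*log10(4360.9) = 207.2 dB
Step 2: SE = SL - TL - NL + DI - DT = 207.2 - 87 - 78 + 21 - 10 = 53.2

53.2 dB


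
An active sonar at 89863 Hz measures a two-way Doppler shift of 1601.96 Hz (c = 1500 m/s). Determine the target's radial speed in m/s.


From fd = 2*f*v/c, v = c*fd/(2*f) = 1500 * 1601.96 / (2*89863) = 13.37

13.37 m/s


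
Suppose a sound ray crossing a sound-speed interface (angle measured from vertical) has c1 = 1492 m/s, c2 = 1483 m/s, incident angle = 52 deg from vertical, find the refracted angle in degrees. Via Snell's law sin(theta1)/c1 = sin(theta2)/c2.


sin(theta2) = (c2/c1)*sin(theta1) = (1483/1492)*sin(52 deg) = 0.78326
theta2 = arcsin(0.78326) = 51.56

51.56 deg


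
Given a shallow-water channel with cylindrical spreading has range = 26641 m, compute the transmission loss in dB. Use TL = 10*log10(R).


TL = 10*log10(26641) = 44.26

44.26 dB


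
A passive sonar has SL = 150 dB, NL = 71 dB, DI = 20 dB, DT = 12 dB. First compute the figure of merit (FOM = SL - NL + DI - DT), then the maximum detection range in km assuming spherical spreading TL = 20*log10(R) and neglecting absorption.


Step 1: FOM = SL - NL + DI - DT = 150 - 71 + 20 - 12 = 87 dB
Step 2: at max range FOM = TL = 20*log10(R), so R = 10^(87/20) = 22387.21 m = 22.39 km

22.39 km


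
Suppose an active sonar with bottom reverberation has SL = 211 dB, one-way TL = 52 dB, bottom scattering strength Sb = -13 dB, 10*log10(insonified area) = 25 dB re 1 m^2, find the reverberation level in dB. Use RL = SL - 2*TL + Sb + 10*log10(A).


119 dB


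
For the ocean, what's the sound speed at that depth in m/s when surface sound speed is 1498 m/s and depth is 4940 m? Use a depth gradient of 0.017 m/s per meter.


1581.98 m/s


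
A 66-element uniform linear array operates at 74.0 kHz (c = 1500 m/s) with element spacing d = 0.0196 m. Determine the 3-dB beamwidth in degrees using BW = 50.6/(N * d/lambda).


Step 1: lambda = 1500/74000 = 0.02027 m
Step 2: d/lambda = 0.0196/0.02027 = 0.9669
Step 3: BW = 50.6/(N * d/lambda) = 50.6/(66 * 0.9669) = 0.79

0.79 deg


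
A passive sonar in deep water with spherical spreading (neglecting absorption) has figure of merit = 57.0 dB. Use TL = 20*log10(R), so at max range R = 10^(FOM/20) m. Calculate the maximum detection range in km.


At max range FOM = TL, so 20*log10(R) = 57.0
R = 10^(57.0/20) = 707.95 m = 0.71 km

0.71 km


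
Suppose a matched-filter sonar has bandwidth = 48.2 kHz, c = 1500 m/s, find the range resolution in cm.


dR = c/(2*BW) = 1500 / (2 * 48.2e3) = 0.0156 m = 1.56 cm

1.56 cm


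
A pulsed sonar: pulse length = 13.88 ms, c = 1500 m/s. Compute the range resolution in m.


dR = c*tau/2 = 1500 * 13.88e-3 / 2 = 10.41

10.41 m


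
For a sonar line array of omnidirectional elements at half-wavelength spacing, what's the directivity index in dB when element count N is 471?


DI = 10*log10(471) = 26.73

26.73 dB


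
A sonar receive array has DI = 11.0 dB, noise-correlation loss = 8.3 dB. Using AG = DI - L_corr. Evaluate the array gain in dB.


AG = DI - L_corr = 11.0 - 8.3 = 2.7

2.7 dB


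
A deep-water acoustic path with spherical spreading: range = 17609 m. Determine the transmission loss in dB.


TL = 20*log10(17609) = 84.91

84.91 dB


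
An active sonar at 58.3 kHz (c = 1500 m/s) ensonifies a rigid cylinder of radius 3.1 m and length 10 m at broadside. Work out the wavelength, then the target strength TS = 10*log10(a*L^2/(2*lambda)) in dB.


Step 1: lambda = c/f = 1500/58300 = 0.02573 m
Step 2: TS = 10*log10(a*L^2/(2*lambda)) = 10*log10(3.1*10^2/(2*0.02573)) = 37.8

37.8 dB


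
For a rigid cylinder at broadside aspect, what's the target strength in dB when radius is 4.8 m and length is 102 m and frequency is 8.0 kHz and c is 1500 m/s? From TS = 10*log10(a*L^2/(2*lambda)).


lambda = 1500/8000 = 0.1875 m
TS = 10*log10(4.8*102^2/(2*0.1875)) = 51.24

51.24 dB


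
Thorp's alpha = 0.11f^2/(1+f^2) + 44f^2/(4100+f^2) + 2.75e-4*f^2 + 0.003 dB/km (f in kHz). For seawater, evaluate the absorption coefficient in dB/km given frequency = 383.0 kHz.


f^2 = 146689.0
alpha = 0.11*146689.0/(1+146689.0) + 44*146689.0/(4100+146689.0) + 2.75e-4*146689.0 + 0.003 = 83.256

83.256 dB/km


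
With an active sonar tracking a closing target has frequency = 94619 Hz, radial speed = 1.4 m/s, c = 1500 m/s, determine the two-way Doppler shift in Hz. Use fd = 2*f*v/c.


fd = 2*f*v/c = 2 * 94619 * 1.4 / 1500 = 176.62

176.62 Hz


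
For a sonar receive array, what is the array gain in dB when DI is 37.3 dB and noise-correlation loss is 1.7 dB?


35.6 dB


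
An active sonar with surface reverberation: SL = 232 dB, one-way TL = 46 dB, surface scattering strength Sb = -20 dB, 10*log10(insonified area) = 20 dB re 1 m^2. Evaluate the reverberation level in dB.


140 dB


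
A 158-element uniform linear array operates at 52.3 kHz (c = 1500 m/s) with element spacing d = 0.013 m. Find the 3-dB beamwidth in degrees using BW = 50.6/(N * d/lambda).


Step 1: lambda = 1500/52300 = 0.02868 m
Step 2: d/lambda = 0.013/0.02868 = 0.4533
Step 3: BW = 50.6/(N * d/lambda) = 50.6/(158 * 0.4533) = 0.71

0.71 deg


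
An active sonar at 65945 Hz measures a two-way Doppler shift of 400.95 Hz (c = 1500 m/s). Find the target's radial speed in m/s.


4.56 m/s


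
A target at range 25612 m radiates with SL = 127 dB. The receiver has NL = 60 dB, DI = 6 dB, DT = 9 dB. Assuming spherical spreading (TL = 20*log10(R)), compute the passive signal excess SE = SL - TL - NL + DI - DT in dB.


Step 1: TL = 20*log10(25612) = 88.17 dB
Step 2: SE = 127 - 88.17 - 60 + 6 - 9 = -24.17

-24.17 dB


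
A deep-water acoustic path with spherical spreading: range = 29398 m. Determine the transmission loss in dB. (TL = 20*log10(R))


TL = 20*log10(29398) = 89.37

89.37 dB


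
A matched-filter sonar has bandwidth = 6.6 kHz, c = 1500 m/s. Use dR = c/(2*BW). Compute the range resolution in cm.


11.36 cm


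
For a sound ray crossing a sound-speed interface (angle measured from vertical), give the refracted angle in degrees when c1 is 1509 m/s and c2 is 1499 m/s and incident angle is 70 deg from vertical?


sin(theta2) = (c2/c1)*sin(theta1) = (1499/1509)*sin(70 deg) = 0.93347
theta2 = arcsin(0.93347) = 68.98

68.98 deg


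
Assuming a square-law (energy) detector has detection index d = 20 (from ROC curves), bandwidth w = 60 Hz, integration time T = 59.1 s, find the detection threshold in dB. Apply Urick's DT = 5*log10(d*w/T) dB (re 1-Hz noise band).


DT = 5*log10(d*w/T) = 5*log10(20 * 60 / 59.1) = 5*log10(20.3) = 6.54

6.54 dB


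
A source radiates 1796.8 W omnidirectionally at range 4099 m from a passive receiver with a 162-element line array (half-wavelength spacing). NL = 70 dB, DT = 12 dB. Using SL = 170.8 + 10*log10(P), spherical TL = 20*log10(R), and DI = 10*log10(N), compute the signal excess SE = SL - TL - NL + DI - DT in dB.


Step 1: SL = 170.8 + 10*log10(1796.8) = 203.34 dB
Step 2: TL = 20*log10(4099) = 72.25 dB
Step 3: DI = 10*log10(162) = 22.1 dB
Step 4: SE = SL - TL - NL + DI - DT = 203.34 - 72.25 - 70 + 22.1 - 12 = 71.19

71.19 dB


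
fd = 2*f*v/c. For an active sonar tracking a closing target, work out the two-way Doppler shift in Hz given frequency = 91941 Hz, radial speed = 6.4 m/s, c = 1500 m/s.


fd = 2*f*v/c = 2 * 91941 * 6.4 / 1500 = 784.56

784.56 Hz


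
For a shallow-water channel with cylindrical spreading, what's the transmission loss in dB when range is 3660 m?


35.63 dB


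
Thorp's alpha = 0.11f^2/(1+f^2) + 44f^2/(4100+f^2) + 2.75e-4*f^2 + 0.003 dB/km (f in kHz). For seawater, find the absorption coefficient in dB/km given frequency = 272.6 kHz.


f^2 = 74310.76
alpha = 0.11*74310.76/(1+74310.76) + 44*74310.76/(4100+74310.76) + 2.75e-4*74310.76 + 0.003 = 62.248

62.248 dB/km


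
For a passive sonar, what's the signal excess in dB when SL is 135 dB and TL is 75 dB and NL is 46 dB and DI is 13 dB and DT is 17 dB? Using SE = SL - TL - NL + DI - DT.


SE = SL - TL - NL + DI - DT = 135 - 75 - 46 + 13 - 17 = 10

10 dB


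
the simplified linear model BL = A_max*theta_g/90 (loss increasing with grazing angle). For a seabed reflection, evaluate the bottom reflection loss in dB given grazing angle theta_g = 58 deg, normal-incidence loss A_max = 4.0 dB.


BL = A_max * theta_g / 90 = 4.0 * 58 / 90 = 2.58

2.58 dB


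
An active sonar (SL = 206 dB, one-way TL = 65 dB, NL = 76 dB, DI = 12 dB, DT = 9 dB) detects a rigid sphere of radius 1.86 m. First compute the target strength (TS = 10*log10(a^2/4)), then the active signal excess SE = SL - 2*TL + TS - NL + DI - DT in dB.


Step 1: TS = 10*log10(1.86^2/4) = -0.63 dB
Step 2: SE = SL - 2*TL + TS - NL + DI - DT = 206 - 2*65 + (-0.63) - 76 + 12 - 9 = 2.37

2.37 dB


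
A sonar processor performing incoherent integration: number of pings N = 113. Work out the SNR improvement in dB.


10.27 dB


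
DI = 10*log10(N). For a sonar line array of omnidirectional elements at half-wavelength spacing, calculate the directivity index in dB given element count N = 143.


21.55 dB


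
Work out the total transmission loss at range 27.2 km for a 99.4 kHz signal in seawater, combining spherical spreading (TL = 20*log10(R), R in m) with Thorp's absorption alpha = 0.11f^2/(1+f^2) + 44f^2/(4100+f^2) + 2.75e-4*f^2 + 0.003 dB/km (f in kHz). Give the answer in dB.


Step 1 (Thorp): alpha = 0.11*9880.36/(1+9880.36) + 44*9880.36/(4100+9880.36) + 2.75e-4*9880.36 + 0.003 = 33.9263 dB/km
Step 2: TL_spread = 20*log10(27200) = 88.69 dB
Step 3: TL_abs = alpha*R = 33.9263 * 27.2 = 922.8 dB
Step 4: TL_total = 88.69 + 922.8 = 1011.49

1011.49 dB


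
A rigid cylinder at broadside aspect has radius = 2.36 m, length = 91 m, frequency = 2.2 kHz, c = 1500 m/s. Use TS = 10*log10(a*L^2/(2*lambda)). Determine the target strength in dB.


41.56 dB


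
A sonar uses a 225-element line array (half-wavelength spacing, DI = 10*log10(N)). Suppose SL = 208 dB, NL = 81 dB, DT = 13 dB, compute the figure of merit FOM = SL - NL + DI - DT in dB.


Step 1: DI = 10*log10(225) = 23.52 dB
Step 2: FOM = SL - NL + DI - DT = 208 - 81 + 23.52 - 13 = 137.52

137.52 dB


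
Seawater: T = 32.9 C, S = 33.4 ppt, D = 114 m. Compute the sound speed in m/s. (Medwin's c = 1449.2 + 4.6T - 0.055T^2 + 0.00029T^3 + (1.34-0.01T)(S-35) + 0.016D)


c = 1449.2 + 4.6*32.9 - 0.055*32.9^2 + 0.00029*32.9^3 + (1.34 - 0.01*32.9)*(33.4 - 35) + 0.016*114 = 1551.54

1551.54 m/s


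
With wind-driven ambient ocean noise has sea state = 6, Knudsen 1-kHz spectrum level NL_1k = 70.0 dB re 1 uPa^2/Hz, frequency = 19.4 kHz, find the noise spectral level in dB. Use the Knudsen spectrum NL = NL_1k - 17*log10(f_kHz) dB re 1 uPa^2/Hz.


NL = NL_1k - 17*log10(f_kHz) = 70.0 - 17*log10(19.4) = 70.0 - (21.89) = 48.11

48.11 dB


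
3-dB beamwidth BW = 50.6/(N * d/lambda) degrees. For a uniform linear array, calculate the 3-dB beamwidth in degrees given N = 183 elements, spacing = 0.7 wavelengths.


BW = 50.6 / (183 * 0.7) = 50.6 / 128.1 = 0.4

0.4 deg


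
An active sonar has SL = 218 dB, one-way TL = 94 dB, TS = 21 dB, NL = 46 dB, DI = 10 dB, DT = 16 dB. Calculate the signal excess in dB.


SE = SL - 2*TL + TS - NL + DI - DT = 218 - 2*94 + (21) - 46 + 10 - 16 = -1

-1 dB


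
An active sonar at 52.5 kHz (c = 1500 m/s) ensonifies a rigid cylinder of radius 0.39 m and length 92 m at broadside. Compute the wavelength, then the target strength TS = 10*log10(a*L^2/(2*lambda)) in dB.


Step 1: lambda = c/f = 1500/52500 = 0.02857 m
Step 2: TS = 10*log10(a*L^2/(2*lambda)) = 10*log10(0.39*92^2/(2*0.02857)) = 47.62

47.62 dB


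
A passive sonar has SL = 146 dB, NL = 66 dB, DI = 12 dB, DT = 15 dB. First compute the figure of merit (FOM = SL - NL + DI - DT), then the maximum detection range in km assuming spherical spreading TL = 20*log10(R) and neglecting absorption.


Step 1: FOM = SL - NL + DI - DT = 146 - 66 + 12 - 15 = 77 dB
Step 2: at max range FOM = TL = 20*log10(R), so R = 10^(77/20) = 7079.46 m = 7.08 km

7.08 km


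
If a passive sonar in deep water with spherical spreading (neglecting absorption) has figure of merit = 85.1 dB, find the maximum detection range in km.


17.99 km


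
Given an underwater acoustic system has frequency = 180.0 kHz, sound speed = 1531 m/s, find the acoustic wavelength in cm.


lambda = c/f = 1531 / 180000 = 0.0085 m = 0.85 cm

0.85 cm


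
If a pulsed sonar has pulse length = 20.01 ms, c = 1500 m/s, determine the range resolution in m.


dR = c*tau/2 = 1500 * 20.01e-3 / 2 = 15.0075

15.0075 m


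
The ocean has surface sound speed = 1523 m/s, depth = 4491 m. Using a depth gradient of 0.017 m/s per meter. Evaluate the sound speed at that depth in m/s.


c = 1523 + 0.017 * 4491 = 1599.347

1599.347 m/s


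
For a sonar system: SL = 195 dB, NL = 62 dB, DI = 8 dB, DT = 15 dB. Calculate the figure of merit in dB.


FOM = SL - NL + DI - DT = 195 - 62 + 8 - 15 = 126

126 dB


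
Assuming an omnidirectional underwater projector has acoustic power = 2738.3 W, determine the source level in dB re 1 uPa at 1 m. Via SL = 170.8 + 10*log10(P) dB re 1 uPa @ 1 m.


205.17 dB


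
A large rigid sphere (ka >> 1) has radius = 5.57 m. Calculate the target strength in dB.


TS = 10*log10(5.57^2 / 4) = 10*log10(7.756225) = 8.9

8.9 dB


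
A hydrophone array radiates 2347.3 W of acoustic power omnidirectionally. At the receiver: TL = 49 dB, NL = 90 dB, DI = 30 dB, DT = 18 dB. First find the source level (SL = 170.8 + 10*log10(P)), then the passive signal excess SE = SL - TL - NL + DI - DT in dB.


Step 1: SL = 170.8 + 10*log10(2347.3) = 204.51 dB
Step 2: SE = SL - TL - NL + DI - DT = 204.51 - 49 - 90 + 30 - 18 = 77.51

77.51 dB


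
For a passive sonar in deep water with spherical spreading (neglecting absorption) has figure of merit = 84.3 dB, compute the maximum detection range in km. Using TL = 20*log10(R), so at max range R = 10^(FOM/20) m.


At max range FOM = TL, so 20*log10(R) = 84.3
R = 10^(84.3/20) = 16405.9 m = 16.41 km

16.41 km


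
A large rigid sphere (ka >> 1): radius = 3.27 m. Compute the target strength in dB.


TS = 10*log10(3.27^2 / 4) = 10*log10(2.673225) = 4.27

4.27 dB


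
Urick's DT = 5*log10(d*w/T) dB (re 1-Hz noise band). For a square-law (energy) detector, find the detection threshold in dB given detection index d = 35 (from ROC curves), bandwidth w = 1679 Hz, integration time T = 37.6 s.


DT = 5*log10(d*w/T) = 5*log10(35 * 1679 / 37.6) = 5*log10(1562.9) = 15.97

15.97 dB


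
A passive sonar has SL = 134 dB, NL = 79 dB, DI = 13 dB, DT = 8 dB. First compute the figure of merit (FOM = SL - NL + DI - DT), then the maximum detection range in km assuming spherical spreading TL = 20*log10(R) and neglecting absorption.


Step 1: FOM = SL - NL + DI - DT = 134 - 79 + 13 - 8 = 60 dB
Step 2: at max range FOM = TL = 20*log10(R), so R = 10^(60/20) = 1000.0 m = 1.0 km

1.0 km


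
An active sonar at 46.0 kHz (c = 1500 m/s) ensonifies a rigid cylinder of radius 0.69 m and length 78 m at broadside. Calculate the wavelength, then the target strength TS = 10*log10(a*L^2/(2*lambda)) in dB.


Step 1: lambda = c/f = 1500/46000 = 0.03261 m
Step 2: TS = 10*log10(a*L^2/(2*lambda)) = 10*log10(0.69*78^2/(2*0.03261)) = 48.09

48.09 dB


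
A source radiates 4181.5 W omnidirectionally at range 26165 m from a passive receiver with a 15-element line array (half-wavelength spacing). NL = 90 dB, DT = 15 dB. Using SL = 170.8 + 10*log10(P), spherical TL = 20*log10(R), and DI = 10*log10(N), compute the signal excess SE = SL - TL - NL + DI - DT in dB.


Step 1: SL = 170.8 + 10*log10(4181.5) = 207.01 dB
Step 2: TL = 20*log10(26165) = 88.35 dB
Step 3: DI = 10*log10(15) = 11.76 dB
Step 4: SE = SL - TL - NL + DI - DT = 207.01 - 88.35 - 90 + 11.76 - 15 = 25.42

25.42 dB


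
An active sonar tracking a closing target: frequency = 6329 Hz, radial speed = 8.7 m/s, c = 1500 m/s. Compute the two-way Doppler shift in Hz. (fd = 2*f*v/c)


73.42 Hz


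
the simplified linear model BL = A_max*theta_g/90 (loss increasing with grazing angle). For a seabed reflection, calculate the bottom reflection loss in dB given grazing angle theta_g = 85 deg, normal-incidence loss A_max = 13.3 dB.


BL = A_max * theta_g / 90 = 13.3 * 85 / 90 = 12.56

12.56 dB


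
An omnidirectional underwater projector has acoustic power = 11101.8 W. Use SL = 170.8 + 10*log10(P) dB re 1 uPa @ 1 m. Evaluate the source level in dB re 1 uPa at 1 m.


211.25 dB


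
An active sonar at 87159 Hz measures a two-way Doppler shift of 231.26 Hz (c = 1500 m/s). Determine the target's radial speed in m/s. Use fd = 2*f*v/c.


From fd = 2*f*v/c, v = c*fd/(2*f) = 1500 * 231.26 / (2*87159) = 1.99

1.99 m/s


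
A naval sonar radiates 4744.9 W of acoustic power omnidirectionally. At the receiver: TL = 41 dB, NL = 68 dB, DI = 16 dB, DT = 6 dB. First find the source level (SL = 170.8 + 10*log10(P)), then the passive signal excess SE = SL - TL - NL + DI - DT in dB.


Step 1: SL = 170.8 + 10*log10(4744.9) = 207.56 dB
Step 2: SE = SL - TL - NL + DI - DT = 207.56 - 41 - 68 + 16 - 6 = 108.56

108.56 dB


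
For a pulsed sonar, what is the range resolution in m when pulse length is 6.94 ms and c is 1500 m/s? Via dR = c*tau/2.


5.205 m


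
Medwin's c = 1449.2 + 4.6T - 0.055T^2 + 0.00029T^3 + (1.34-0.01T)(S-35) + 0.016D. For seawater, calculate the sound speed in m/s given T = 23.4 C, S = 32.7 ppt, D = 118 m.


1529.78 m/s


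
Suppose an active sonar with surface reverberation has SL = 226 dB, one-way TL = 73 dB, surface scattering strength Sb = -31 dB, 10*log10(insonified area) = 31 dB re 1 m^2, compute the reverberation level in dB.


RL = SL - 2*TL + Sb + 10*log10(A) = 226 - 2*73 + (-31) + 31 = 80

80 dB


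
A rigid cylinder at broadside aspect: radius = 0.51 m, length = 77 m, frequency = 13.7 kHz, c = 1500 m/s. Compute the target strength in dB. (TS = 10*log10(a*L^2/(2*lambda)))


41.4 dB


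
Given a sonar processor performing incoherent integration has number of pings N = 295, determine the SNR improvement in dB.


Gain = 5*log10(295) = 12.35

12.35 dB


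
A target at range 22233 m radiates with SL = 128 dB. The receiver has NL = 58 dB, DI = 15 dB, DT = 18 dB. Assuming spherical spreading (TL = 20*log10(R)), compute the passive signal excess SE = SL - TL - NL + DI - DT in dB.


Step 1: TL = 20*log10(22233) = 86.94 dB
Step 2: SE = 128 - 86.94 - 58 + 15 - 18 = -19.94

-19.94 dB


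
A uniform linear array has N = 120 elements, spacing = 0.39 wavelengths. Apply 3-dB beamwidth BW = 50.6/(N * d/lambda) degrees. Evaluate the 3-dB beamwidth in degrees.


BW = 50.6 / (120 * 0.39) = 50.6 / 46.8 = 1.08

1.08 deg


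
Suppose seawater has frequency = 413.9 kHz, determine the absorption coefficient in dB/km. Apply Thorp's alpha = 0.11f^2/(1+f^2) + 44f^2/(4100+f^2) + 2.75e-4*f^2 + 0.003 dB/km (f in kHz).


90.196 dB/km


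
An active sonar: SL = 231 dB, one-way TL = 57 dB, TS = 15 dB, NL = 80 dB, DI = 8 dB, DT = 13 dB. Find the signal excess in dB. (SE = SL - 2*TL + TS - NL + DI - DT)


SE = SL - 2*TL + TS - NL + DI - DT = 231 - 2*57 + (15) - 80 + 8 - 13 = 47

47 dB


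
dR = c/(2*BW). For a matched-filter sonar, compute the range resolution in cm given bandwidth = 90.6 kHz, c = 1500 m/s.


dR = c/(2*BW) = 1500 / (2 * 90.6e3) = 0.0083 m = 0.83 cm

0.83 cm


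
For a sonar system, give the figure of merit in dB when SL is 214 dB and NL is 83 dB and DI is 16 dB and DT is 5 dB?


FOM = SL - NL + DI - DT = 214 - 83 + 16 - 5 = 142

142 dB


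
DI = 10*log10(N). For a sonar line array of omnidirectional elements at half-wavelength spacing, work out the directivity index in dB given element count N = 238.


DI = 10*log10(238) = 23.77

23.77 dB


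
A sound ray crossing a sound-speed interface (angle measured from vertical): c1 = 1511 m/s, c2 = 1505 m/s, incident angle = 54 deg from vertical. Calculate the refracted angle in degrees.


sin(theta2) = (c2/c1)*sin(theta1) = (1505/1511)*sin(54 deg) = 0.8058
theta2 = arcsin(0.8058) = 53.69

53.69 deg


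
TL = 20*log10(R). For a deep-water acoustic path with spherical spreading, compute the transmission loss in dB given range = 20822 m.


TL = 20*log10(20822) = 86.37

86.37 dB


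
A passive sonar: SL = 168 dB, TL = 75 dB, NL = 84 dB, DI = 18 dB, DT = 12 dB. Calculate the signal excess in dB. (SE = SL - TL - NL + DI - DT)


SE = SL - TL - NL + DI - DT = 168 - 75 - 84 + 18 - 12 = 15

15 dB


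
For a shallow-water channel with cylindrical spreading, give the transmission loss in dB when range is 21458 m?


TL = 10*log10(21458) = 43.32

43.32 dB


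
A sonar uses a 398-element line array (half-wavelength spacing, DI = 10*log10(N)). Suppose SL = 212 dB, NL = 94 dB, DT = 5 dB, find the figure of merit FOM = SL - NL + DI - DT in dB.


Step 1: DI = 10*log10(398) = 26.0 dB
Step 2: FOM = SL - NL + DI - DT = 212 - 94 + 26.0 - 5 = 139.0

139.0 dB


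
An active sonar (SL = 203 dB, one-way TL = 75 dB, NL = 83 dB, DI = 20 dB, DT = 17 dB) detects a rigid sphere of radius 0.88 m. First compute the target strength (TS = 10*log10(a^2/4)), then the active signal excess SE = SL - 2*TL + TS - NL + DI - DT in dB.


Step 1: TS = 10*log10(0.88^2/4) = -7.13 dB
Step 2: SE = SL - 2*TL + TS - NL + DI - DT = 203 - 2*75 + (-7.13) - 83 + 20 - 17 = -34.13

-34.13 dB


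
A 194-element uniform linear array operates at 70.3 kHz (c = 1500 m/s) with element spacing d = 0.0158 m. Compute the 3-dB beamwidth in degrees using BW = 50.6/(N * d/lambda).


0.35 deg


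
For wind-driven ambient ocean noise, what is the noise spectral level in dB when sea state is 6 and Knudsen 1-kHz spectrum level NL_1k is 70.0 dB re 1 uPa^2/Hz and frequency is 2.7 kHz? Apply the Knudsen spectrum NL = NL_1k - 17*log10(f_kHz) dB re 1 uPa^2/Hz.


NL = NL_1k - 17*log10(f_kHz) = 70.0 - 17*log10(2.7) = 70.0 - (7.33) = 62.67

62.67 dB


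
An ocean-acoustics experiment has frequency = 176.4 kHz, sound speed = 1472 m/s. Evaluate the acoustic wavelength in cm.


lambda = c/f = 1472 / 176400 = 0.0083 m = 0.83 cm

0.83 cm


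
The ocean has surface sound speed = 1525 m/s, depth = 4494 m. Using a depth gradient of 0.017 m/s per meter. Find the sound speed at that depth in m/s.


c = 1525 + 0.017 * 4494 = 1601.398

1601.398 m/s


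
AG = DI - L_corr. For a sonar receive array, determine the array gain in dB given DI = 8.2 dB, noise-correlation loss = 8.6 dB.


AG = DI - L_corr = 8.2 - 8.6 = -0.4

-0.4 dB


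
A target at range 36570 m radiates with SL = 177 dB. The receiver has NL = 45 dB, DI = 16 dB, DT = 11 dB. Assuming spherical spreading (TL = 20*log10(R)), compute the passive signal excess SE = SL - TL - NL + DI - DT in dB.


45.74 dB


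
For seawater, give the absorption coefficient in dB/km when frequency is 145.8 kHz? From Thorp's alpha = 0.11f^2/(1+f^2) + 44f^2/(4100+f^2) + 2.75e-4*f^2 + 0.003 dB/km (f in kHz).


f^2 = 21257.64
alpha = 0.11*21257.64/(1+21257.64) + 44*21257.64/(4100+21257.64) + 2.75e-4*21257.64 + 0.003 = 42.845

42.845 dB/km


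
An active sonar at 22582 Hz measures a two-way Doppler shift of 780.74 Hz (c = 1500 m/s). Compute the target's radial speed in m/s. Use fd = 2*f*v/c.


From fd = 2*f*v/c, v = c*fd/(2*f) = 1500 * 780.74 / (2*22582) = 25.93

25.93 m/s


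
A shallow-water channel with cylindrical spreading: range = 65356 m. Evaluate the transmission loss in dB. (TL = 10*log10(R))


TL = 10*log10(65356) = 48.15

48.15 dB


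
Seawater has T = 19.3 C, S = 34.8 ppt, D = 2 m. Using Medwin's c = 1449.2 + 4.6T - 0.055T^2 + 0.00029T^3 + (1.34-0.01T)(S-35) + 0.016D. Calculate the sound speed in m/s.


c = 1449.2 + 4.6*19.3 - 0.055*19.3^2 + 0.00029*19.3^3 + (1.34 - 0.01*19.3)*(34.8 - 35) + 0.016*2 = 1519.38

1519.38 m/s


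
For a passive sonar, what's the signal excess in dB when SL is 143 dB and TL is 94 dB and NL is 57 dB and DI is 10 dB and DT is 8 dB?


SE = SL - TL - NL + DI - DT = 143 - 94 - 57 + 10 - 8 = -6

-6 dB


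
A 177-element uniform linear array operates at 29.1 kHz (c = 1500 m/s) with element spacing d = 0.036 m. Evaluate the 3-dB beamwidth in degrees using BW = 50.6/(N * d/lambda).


0.41 deg


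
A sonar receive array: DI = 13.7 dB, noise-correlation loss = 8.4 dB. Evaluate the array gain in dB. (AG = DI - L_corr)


AG = DI - L_corr = 13.7 - 8.4 = 5.3

5.3 dB


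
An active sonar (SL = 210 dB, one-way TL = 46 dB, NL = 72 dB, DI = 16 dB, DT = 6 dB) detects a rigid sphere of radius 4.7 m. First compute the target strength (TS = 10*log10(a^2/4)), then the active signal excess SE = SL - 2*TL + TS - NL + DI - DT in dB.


Step 1: TS = 10*log10(4.7^2/4) = 7.42 dB
Step 2: SE = SL - 2*TL + TS - NL + DI - DT = 210 - 2*46 + (7.42) - 72 + 16 - 6 = 63.42

63.42 dB


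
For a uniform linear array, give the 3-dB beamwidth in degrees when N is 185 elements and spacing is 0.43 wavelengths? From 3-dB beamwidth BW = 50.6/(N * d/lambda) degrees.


0.64 deg


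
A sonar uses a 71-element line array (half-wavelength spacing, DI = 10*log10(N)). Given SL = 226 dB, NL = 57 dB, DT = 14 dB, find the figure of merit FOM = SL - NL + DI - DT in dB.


173.51 dB


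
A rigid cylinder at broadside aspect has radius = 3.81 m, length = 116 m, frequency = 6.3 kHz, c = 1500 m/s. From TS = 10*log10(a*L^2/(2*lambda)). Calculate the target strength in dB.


50.32 dB


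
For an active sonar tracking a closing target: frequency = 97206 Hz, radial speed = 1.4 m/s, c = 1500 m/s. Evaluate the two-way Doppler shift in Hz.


181.45 Hz


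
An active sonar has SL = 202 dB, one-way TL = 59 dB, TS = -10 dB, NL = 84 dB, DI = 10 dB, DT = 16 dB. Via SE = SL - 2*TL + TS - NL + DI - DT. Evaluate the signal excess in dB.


-16 dB


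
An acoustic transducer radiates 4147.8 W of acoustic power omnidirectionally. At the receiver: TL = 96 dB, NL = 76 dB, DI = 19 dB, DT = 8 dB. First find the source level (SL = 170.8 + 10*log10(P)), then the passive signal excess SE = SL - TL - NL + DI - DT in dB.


Step 1: SL = 170.8 + 10*log10(4147.8) = 206.98 dB
Step 2: SE = SL - TL - NL + DI - DT = 206.98 - 96 - 76 + 19 - 8 = 45.98

45.98 dB


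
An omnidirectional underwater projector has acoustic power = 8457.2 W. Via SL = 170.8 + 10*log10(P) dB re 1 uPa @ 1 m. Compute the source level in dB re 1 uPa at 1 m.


210.07 dB


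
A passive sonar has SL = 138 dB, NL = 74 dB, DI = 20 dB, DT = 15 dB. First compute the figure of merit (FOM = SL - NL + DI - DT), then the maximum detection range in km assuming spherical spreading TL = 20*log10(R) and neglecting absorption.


Step 1: FOM = SL - NL + DI - DT = 138 - 74 + 20 - 15 = 69 dB
Step 2: at max range FOM = TL = 20*log10(R), so R = 10^(69/20) = 2818.38 m = 2.82 km

2.82 km


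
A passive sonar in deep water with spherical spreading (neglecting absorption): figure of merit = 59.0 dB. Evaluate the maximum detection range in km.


At max range FOM = TL, so 20*log10(R) = 59.0
R = 10^(59.0/20) = 891.25 m = 0.89 km

0.89 km


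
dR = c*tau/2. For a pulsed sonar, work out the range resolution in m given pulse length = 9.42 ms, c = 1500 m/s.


7.065 m


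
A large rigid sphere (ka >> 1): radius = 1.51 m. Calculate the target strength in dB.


TS = 10*log10(1.51^2 / 4) = 10*log10(0.570025) = -2.44

-2.44 dB


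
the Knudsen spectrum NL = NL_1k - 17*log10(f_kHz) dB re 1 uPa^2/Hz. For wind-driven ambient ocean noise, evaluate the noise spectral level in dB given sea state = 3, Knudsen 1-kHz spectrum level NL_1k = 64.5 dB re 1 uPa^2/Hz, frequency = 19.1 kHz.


NL = NL_1k - 17*log10(f_kHz) = 64.5 - 17*log10(19.1) = 64.5 - (21.78) = 42.72

42.72 dB


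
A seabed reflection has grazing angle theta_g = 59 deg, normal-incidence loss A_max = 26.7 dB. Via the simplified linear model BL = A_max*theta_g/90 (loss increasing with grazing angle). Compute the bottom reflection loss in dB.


BL = A_max * theta_g / 90 = 26.7 * 59 / 90 = 17.5

17.5 dB


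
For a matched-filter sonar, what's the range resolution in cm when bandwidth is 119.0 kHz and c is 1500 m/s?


0.63 cm


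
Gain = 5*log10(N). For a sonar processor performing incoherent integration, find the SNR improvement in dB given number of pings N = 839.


14.62 dB


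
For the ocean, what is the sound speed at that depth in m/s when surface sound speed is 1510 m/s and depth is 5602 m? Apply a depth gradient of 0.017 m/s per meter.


1605.234 m/s


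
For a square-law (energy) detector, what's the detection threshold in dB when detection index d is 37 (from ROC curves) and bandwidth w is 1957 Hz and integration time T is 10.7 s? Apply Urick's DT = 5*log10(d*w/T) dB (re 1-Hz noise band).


DT = 5*log10(d*w/T) = 5*log10(37 * 1957 / 10.7) = 5*log10(6767.2) = 19.15

19.15 dB


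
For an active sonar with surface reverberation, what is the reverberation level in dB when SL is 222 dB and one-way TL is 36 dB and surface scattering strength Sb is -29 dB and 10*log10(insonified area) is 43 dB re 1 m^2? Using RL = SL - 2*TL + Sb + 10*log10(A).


RL = SL - 2*TL + Sb + 10*log10(A) = 222 - 2*36 + (-29) + 43 = 164

164 dB


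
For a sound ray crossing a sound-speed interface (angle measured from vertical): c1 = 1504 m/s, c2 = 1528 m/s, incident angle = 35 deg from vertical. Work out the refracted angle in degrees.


35.64 deg


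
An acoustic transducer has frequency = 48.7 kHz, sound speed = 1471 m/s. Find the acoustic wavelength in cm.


lambda = c/f = 1471 / 48700 = 0.0302 m = 3.02 cm

3.02 cm


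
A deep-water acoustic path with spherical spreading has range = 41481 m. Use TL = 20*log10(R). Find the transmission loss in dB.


TL = 20*log10(41481) = 92.36

92.36 dB


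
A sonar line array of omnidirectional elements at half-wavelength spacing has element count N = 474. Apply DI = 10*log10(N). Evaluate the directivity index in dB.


DI = 10*log10(474) = 26.76

26.76 dB


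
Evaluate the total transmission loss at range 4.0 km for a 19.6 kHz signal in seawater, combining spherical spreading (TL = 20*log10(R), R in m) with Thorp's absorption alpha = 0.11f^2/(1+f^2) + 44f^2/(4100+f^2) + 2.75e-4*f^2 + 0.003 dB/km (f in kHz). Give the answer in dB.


Step 1 (Thorp): alpha = 0.11*384.16/(1+384.16) + 44*384.16/(4100+384.16) + 2.75e-4*384.16 + 0.003 = 3.9879 dB/km
Step 2: TL_spread = 20*log10(4000) = 72.04 dB
Step 3: TL_abs = alpha*R = 3.9879 * 4.0 = 15.95 dB
Step 4: TL_total = 72.04 + 15.95 = 87.99

87.99 dB


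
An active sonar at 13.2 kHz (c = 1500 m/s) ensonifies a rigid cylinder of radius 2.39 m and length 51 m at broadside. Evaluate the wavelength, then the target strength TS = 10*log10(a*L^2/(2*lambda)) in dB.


Step 1: lambda = c/f = 1500/13200 = 0.11364 m
Step 2: TS = 10*log10(a*L^2/(2*lambda)) = 10*log10(2.39*51^2/(2*0.11364)) = 44.37

44.37 dB


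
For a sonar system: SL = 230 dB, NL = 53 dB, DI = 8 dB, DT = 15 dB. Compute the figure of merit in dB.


170 dB


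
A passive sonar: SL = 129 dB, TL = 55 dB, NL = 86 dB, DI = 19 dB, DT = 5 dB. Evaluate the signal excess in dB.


2 dB


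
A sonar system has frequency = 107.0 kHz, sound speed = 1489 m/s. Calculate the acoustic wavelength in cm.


1.39 cm


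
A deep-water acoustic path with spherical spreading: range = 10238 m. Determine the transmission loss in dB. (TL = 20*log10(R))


80.2 dB


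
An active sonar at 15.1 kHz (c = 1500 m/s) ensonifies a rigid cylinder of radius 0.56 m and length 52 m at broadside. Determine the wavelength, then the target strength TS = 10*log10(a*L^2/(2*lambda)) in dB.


Step 1: lambda = c/f = 1500/15100 = 0.09934 m
Step 2: TS = 10*log10(a*L^2/(2*lambda)) = 10*log10(0.56*52^2/(2*0.09934)) = 38.82

38.82 dB


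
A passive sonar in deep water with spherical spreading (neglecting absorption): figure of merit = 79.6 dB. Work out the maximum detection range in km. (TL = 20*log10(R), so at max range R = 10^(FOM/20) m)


At max range FOM = TL, so 20*log10(R) = 79.6
R = 10^(79.6/20) = 9549.93 m = 9.55 km

9.55 km


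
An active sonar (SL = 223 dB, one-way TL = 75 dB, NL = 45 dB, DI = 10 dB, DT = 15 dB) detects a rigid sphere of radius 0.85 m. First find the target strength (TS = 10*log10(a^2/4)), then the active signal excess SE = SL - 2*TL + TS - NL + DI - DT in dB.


Step 1: TS = 10*log10(0.85^2/4) = -7.43 dB
Step 2: SE = SL - 2*TL + TS - NL + DI - DT = 223 - 2*75 + (-7.43) - 45 + 10 - 15 = 15.57

15.57 dB


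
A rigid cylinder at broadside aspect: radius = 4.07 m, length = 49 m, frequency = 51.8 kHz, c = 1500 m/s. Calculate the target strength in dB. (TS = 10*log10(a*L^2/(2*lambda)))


lambda = 1500/51800 = 0.02896 m
TS = 10*log10(4.07*49^2/(2*0.02896)) = 52.27

52.27 dB


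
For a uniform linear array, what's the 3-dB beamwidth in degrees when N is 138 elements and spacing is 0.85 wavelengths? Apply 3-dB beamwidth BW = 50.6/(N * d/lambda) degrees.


BW = 50.6 / (138 * 0.85) = 50.6 / 117.3 = 0.43

0.43 deg


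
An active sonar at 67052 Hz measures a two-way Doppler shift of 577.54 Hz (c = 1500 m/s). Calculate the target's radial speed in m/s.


6.46 m/s


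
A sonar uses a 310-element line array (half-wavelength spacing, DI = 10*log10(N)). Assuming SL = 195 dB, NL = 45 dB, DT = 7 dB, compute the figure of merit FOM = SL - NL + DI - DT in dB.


167.91 dB


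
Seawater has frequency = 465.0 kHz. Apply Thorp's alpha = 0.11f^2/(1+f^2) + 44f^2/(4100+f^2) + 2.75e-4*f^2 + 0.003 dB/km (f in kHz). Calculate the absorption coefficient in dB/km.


f^2 = 216225.0
alpha = 0.11*216225.0/(1+216225.0) + 44*216225.0/(4100+216225.0) + 2.75e-4*216225.0 + 0.003 = 102.756

102.756 dB/km


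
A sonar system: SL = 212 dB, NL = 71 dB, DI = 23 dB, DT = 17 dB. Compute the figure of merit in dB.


147 dB


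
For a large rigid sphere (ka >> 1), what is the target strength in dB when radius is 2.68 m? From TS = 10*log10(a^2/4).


TS = 10*log10(2.68^2 / 4) = 10*log10(1.7956) = 2.54

2.54 dB


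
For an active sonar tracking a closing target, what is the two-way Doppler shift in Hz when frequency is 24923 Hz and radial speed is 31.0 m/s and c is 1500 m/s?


fd = 2*f*v/c = 2 * 24923 * 31.0 / 1500 = 1030.15

1030.15 Hz


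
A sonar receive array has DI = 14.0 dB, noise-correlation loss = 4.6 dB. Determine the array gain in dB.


AG = DI - L_corr = 14.0 - 4.6 = 9.4

9.4 dB


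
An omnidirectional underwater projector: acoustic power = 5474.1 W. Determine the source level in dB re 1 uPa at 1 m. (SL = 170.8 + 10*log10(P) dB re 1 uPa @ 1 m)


SL = 170.8 + 10*log10(5474.1) = 170.8 + 37.38 = 208.18

208.18 dB


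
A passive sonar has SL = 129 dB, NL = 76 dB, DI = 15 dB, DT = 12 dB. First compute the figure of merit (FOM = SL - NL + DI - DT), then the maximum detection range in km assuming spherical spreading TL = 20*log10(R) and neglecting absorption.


Step 1: FOM = SL - NL + DI - DT = 129 - 76 + 15 - 12 = 56 dB
Step 2: at max range FOM = TL = 20*log10(R), so R = 10^(56/20) = 630.96 m = 0.63 km

0.63 km


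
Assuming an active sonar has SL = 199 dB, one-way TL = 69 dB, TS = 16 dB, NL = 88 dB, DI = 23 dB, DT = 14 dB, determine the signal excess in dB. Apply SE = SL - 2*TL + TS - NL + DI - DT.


SE = SL - 2*TL + TS - NL + DI - DT = 199 - 2*69 + (16) - 88 + 23 - 14 = -2

-2 dB


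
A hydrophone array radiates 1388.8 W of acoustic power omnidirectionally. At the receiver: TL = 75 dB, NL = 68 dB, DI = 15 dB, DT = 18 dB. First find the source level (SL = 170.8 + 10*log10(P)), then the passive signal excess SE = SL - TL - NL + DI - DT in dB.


Step 1: SL = 170.8 + 10*log10(1388.8) = 202.23 dB
Step 2: SE = SL - TL - NL + DI - DT = 202.23 - 75 - 68 + 15 - 18 = 56.23

56.23 dB


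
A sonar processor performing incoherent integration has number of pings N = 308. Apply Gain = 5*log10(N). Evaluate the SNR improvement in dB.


Gain = 5*log10(308) = 12.44

12.44 dB


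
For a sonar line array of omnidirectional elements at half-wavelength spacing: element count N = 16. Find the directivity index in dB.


12.04 dB


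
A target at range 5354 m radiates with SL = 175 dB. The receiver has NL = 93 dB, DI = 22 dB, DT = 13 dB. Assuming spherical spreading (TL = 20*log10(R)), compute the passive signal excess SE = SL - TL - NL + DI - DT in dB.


Step 1: TL = 20*log10(5354) = 74.57 dB
Step 2: SE = 175 - 74.57 - 93 + 22 - 13 = 16.43

16.43 dB


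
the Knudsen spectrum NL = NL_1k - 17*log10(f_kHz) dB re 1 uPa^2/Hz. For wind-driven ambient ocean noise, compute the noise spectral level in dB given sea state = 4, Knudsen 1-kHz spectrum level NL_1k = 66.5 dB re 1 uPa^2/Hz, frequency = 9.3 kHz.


NL = NL_1k - 17*log10(f_kHz) = 66.5 - 17*log10(9.3) = 66.5 - (16.46) = 50.04

50.04 dB


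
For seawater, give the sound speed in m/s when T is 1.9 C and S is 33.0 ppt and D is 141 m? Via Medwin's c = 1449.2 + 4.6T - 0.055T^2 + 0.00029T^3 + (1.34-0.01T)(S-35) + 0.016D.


1457.36 m/s


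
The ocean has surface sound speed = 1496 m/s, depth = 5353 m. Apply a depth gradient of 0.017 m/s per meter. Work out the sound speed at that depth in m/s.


c = 1496 + 0.017 * 5353 = 1587.001

1587.001 m/s
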